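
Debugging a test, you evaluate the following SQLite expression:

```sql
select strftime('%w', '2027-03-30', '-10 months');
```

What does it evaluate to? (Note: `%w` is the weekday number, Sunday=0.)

First apply '-10 months': 2027-03-30 → 2026-05-30.
2026-05-30 is a Saturday; with Sunday=0 that is 6.

6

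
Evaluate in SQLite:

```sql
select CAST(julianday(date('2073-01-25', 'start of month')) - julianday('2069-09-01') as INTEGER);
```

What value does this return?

1218

`start of month` rewinds 2073-01-25 to 2073-01-01.
29 days remain in September 2069 after the 1st (30 − 1).
Full months from October 2069 through December 2072 contribute their day counts.
Then 1 day into January 2073.
Total: 29 + 31 + 30 + 31 + 31 + 28 + 31 + 30 + 31 + 30 + 31 + 31 + 30 + 31 + 30 + 31 + 31 + 28 + 31 + 30 + 31 + 30 + 31 + 31 + 30 + 31 + 30 + 31 + 31 + 29 + 31 + 30 + 31 + 30 + 31 + 31 + 30 + 31 + 30 + 31 + 1 = 1218.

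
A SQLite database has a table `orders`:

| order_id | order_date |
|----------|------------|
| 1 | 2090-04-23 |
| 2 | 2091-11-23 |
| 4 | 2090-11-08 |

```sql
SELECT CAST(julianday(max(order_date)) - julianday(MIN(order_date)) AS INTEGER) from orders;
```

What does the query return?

MIN = 2090-04-23, MAX = 2091-11-23.
7 days remain in April 2090 after the 23rd (30 − 23).
Full months from May 2090 through October 2091 contribute their day counts.
Then 23 days into November 2091.
Total: 7 + 31 + 30 + 31 + 31 + 30 + 31 + 30 + 31 + 31 + 28 + 31 + 30 + 31 + 30 + 31 + 31 + 30 + 31 + 23 = 579.

579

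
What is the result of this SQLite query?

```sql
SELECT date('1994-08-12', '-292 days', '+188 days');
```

1994-04-30

Applying '-292 days' to 1994-08-12: counting 292 days back gives 1993-10-24.
Applying '+188 days' to 1993-10-24: counting 188 days forward gives 1994-04-30.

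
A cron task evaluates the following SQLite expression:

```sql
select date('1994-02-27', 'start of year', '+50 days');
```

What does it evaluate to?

`start of year` rewinds 1994-02-27 to 1994-01-01.
Applying '+50 days' to 1994-01-01: counting 50 days forward gives 1994-02-20.

1994-02-20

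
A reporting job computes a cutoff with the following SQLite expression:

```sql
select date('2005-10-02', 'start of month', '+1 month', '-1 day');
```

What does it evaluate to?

2005-10-31

`start of month` rewinds 2005-10-02 to 2005-10-01.
Adding +1 month to 2005-10-01 gives 2005-11-01.
Going back 1 day from 2005-11-01 reaches 2005-10-31 (last day of October, 31 days).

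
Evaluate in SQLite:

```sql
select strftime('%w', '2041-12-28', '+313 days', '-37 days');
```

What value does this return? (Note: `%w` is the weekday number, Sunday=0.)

First apply '+313 days', '-37 days': 2041-12-28 → 2042-09-30.
2042-09-30 is a Tuesday; with Sunday=0 that is 2.

2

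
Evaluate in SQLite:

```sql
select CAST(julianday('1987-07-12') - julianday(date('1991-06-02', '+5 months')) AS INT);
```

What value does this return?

Adding +5 months to 1991-06-02 gives 1991-11-02.
19 days remain in July 1987 after the 12th (31 − 12).
Full months from August 1987 through October 1991 contribute their day counts.
Then 2 days into November 1991.
Total: 19 + 31 + 30 + 31 + 30 + 31 + 31 + 29 + 31 + 30 + 31 + 30 + 31 + 31 + 30 + 31 + 30 + 31 + 31 + 28 + 31 + 30 + 31 + 30 + 31 + 31 + 30 + 31 + 30 + 31 + 31 + 28 + 31 + 30 + 31 + 30 + 31 + 31 + 30 + 31 + 30 + 31 + 31 + 28 + 31 + 30 + 31 + 30 + 31 + 31 + 30 + 31 + 2 = 1574.
The subtraction is earlier − later, so the result is −1574 → -1574.

-1574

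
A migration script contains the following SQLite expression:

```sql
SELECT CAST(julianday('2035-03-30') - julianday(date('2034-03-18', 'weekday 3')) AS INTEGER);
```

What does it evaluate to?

373

`weekday 3` advances to the next Wednesday; 2034-03-18 is a Saturday, so it moves forward to 2034-03-22.
9 days remain in March 2034 after the 22nd (31 − 22).
Full months from April 2034 through February 2035 contribute their day counts.
Then 30 days into March 2035.
Total: 9 + 30 + 31 + 30 + 31 + 31 + 30 + 31 + 30 + 31 + 31 + 28 + 30 = 373.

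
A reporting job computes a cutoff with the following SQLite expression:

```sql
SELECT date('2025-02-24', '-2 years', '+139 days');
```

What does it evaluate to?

2023-07-13

Adding -2 years to 2025-02-24 gives 2023-02-24.
Applying '+139 days' to 2023-02-24: counting 139 days forward gives 2023-07-13.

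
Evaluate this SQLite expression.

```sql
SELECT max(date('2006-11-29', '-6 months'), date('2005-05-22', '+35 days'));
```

date('2006-11-29', '-6 months') → 2006-05-29.
date('2005-05-22', '+35 days') → 2005-06-26.
Later of the two is 2006-05-29.

2006-05-29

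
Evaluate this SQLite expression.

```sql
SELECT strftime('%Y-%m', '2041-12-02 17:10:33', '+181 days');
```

First apply '+181 days': 2041-12-02 17:10:33 → 2042-06-01 17:10:33.
`%Y-%m` extracts the year-month: 2042-06.

2042-06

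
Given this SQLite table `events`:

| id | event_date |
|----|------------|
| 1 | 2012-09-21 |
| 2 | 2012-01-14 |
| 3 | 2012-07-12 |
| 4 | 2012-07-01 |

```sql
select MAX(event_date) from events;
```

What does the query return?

MAX over {2012-01-14, 2012-07-01, 2012-07-12, 2012-09-21}.

2012-09-21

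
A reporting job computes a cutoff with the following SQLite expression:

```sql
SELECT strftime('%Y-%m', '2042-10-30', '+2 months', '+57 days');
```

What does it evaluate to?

First apply '+2 months', '+57 days': 2042-10-30 → 2043-02-25.
`%Y-%m` extracts the year-month: 2043-02.

2043-02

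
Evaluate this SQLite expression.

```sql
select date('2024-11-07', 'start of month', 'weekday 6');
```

2024-11-02

`start of month` rewinds 2024-11-07 to 2024-11-01.
`weekday 6` advances to the next Saturday; 2024-11-01 is a Friday, so it moves forward to 2024-11-02.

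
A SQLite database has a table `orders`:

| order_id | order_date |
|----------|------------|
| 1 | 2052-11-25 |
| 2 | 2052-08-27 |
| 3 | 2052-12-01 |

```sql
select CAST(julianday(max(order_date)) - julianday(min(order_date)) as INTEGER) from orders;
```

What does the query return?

96

MIN = 2052-08-27, MAX = 2052-12-01.
4 days remain in August 2052 after the 27th (31 − 27).
September 2052: 30 days.
October 2052: 31 days.
November 2052: 30 days.
Then 1 day into December 2052.
Total: 4 + 30 + 31 + 30 + 1 = 96.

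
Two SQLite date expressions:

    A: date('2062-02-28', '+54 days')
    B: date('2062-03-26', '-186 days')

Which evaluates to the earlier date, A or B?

A = 2062-04-23.
B = 2061-09-21.
B is earlier.

B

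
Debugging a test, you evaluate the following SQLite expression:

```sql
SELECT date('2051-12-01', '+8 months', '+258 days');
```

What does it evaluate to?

Adding +8 months to 2051-12-01 gives 2052-08-01.
Applying '+258 days' to 2052-08-01: counting 258 days forward gives 2053-04-16.

2053-04-16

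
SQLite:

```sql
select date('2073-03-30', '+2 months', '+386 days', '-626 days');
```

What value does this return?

2072-10-02

Adding +2 months to 2073-03-30 gives 2073-05-30.
Applying '+386 days' to 2073-05-30: counting 386 days forward gives 2074-06-20.
Applying '-626 days' to 2074-06-20: counting 626 days back gives 2072-10-02.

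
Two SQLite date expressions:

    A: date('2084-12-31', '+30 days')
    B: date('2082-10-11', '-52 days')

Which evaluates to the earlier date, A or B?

A = 2085-01-30.
B = 2082-08-20.
B is earlier.

B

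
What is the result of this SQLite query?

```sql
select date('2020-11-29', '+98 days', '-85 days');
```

2020-12-12

Applying '+98 days' to 2020-11-29: counting 98 days forward gives 2021-03-07.
Applying '-85 days' to 2021-03-07: counting 85 days back gives 2020-12-12.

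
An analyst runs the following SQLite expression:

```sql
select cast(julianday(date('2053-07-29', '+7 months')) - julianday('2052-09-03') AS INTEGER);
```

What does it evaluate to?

544

Adding +7 months to 2053-07-29 targets 2054-02-29. February 2054 has only 28 days, so SQLite normalizes the 1-day overflow forward to 2054-03-01.
27 days remain in September 2052 after the 3rd (30 − 3).
Full months from October 2052 through February 2054 contribute their day counts.
Then 1 day into March 2054.
Total: 27 + 31 + 30 + 31 + 31 + 28 + 31 + 30 + 31 + 30 + 31 + 31 + 30 + 31 + 30 + 31 + 31 + 28 + 1 = 544.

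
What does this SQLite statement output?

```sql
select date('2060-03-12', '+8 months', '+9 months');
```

Adding +8 months to 2060-03-12 gives 2060-11-12.
Adding +9 months to 2060-11-12 gives 2061-08-12.

2061-08-12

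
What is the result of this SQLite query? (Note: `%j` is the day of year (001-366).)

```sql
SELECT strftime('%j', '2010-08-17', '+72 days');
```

First apply '+72 days': 2010-08-17 → 2010-10-28.
Day-of-year for 2010-10-28: days since 2010-01-01 inclusive = 301, zero-padded to 301.

301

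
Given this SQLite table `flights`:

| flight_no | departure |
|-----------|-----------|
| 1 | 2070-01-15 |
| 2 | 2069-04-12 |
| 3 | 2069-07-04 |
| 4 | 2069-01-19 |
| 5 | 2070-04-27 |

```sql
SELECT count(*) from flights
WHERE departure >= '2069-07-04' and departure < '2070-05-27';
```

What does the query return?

Rows in [2069-07-04, 2070-05-27): 2070-01-15, 2069-07-04, 2070-04-27 → 3 rows.

3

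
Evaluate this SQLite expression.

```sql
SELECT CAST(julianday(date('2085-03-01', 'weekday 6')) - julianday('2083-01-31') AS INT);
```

`weekday 6` advances to the next Saturday; 2085-03-01 is a Thursday, so it moves forward to 2085-03-03.
0 days remain in January 2083 after the 31st (31 − 31).
Full months from February 2083 through February 2085 contribute their day counts.
Then 3 days into March 2085.
Total: 0 + 28 + 31 + 30 + 31 + 30 + 31 + 31 + 30 + 31 + 30 + 31 + 31 + 29 + 31 + 30 + 31 + 30 + 31 + 31 + 30 + 31 + 30 + 31 + 31 + 28 + 3 = 762.

762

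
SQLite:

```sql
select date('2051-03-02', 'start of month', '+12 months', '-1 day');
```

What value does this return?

`start of month` rewinds 2051-03-02 to 2051-03-01.
Adding +12 months to 2051-03-01 gives 2052-03-01.
Going back 1 day from 2052-03-01 reaches 2052-02-29 (last day of February, 29 days).

2052-02-29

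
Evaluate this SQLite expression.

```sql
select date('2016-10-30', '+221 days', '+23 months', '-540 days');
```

Applying '+221 days' to 2016-10-30: counting 221 days forward gives 2017-06-08.
Adding +23 months to 2017-06-08 gives 2019-05-08.
Applying '-540 days' to 2019-05-08: counting 540 days back gives 2017-11-14.

2017-11-14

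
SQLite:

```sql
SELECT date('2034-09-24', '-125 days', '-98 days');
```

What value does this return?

Applying '-125 days' to 2034-09-24: counting 125 days back gives 2034-05-22.
Applying '-98 days' to 2034-05-22: counting 98 days back gives 2034-02-13.

2034-02-13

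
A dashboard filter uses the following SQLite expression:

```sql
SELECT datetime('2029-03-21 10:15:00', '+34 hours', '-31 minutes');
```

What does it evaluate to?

2029-03-22 19:44:00

+34 hours from 2029-03-21 10:15:00 is 2029-03-22 20:15:00 (crosses midnight).
-31 minutes from 2029-03-22 20:15:00 is 2029-03-22 19:44:00.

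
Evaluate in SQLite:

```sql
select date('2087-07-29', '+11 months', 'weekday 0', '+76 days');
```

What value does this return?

Adding +11 months to 2087-07-29 gives 2088-06-29.
`weekday 0` advances to the next Sunday; 2088-06-29 is a Tuesday, so it moves forward to 2088-07-04.
Applying '+76 days' to 2088-07-04: counting 76 days forward gives 2088-09-18.

2088-09-18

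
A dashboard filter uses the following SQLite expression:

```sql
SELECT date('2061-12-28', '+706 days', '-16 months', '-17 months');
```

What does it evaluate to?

Applying '+706 days' to 2061-12-28: counting 706 days forward gives 2063-12-04.
Adding -16 months to 2063-12-04 gives 2062-08-04.
Adding -17 months to 2062-08-04 gives 2061-03-04.

2061-03-04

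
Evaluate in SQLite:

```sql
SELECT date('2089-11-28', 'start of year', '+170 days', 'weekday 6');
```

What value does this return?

2089-06-25

`start of year` rewinds 2089-11-28 to 2089-01-01.
Applying '+170 days' to 2089-01-01: counting 170 days forward gives 2089-06-20.
`weekday 6` advances to the next Saturday; 2089-06-20 is a Monday, so it moves forward to 2089-06-25.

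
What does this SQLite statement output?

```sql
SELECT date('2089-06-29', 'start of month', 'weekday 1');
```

2089-06-06

`start of month` rewinds 2089-06-29 to 2089-06-01.
`weekday 1` advances to the next Monday; 2089-06-01 is a Wednesday, so it moves forward to 2089-06-06.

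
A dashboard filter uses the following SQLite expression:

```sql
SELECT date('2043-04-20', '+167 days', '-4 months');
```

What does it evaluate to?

2043-06-04

Applying '+167 days' to 2043-04-20: counting 167 days forward gives 2043-10-04.
Adding -4 months to 2043-10-04 gives 2043-06-04.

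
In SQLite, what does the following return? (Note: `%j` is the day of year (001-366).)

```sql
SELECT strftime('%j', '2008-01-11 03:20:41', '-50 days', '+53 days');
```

First apply '-50 days', '+53 days': 2008-01-11 03:20:41 → 2008-01-14 03:20:41.
Day-of-year for 2008-01-14: days since 2008-01-01 inclusive = 14, zero-padded to 014.

014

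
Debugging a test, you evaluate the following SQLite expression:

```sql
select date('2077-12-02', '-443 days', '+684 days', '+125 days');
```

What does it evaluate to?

Applying '-443 days' to 2077-12-02: counting 443 days back gives 2076-09-15.
Applying '+684 days' to 2076-09-15: counting 684 days forward gives 2078-07-31.
Applying '+125 days' to 2078-07-31: counting 125 days forward gives 2078-12-03.

2078-12-03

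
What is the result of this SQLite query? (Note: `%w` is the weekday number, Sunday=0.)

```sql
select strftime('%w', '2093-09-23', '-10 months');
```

First apply '-10 months': 2093-09-23 → 2092-11-23.
2092-11-23 is a Sunday; with Sunday=0 that is 0.

0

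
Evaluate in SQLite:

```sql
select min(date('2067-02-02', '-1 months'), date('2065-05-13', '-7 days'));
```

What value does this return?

date('2067-02-02', '-1 months') → 2067-01-02.
date('2065-05-13', '-7 days') → 2065-05-06.
Earlier of the two is 2065-05-06.

2065-05-06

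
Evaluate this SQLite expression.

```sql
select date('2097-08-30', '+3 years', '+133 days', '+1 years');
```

2102-01-10

Adding +3 years to 2097-08-30 gives 2100-08-30.
Applying '+133 days' to 2100-08-30: counting 133 days forward gives 2101-01-10.
Adding +1 year to 2101-01-10 gives 2102-01-10.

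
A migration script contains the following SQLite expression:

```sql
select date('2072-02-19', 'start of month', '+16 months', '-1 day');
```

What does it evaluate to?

2073-05-31

`start of month` rewinds 2072-02-19 to 2072-02-01.
Adding +16 months to 2072-02-01 gives 2073-06-01.
Going back 1 day from 2073-06-01 reaches 2073-05-31 (last day of May, 31 days).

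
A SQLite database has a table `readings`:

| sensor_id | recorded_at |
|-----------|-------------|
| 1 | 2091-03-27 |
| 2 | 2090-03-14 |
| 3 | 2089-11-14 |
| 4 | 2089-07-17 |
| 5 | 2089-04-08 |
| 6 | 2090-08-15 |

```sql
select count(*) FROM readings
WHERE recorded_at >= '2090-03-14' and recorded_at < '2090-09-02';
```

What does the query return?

2

Rows in [2090-03-14, 2090-09-02): 2090-03-14, 2090-08-15 → 2 rows.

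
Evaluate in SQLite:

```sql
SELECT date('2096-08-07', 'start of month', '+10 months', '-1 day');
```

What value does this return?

`start of month` rewinds 2096-08-07 to 2096-08-01.
Adding +10 months to 2096-08-01 gives 2097-06-01.
Going back 1 day from 2097-06-01 reaches 2097-05-31 (last day of May, 31 days).

2097-05-31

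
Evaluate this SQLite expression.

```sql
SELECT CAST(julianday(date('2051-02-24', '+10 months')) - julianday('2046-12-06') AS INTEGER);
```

Adding +10 months to 2051-02-24 gives 2051-12-24.
25 days remain in December 2046 after the 6th (31 − 6).
Full months from January 2047 through November 2051 contribute their day counts.
Then 24 days into December 2051.
Total: 25 + 31 + 28 + 31 + 30 + 31 + 30 + 31 + 31 + 30 + 31 + 30 + 31 + 31 + 29 + 31 + 30 + 31 + 30 + 31 + 31 + 30 + 31 + 30 + 31 + 31 + 28 + 31 + 30 + 31 + 30 + 31 + 31 + 30 + 31 + 30 + 31 + 31 + 28 + 31 + 30 + 31 + 30 + 31 + 31 + 30 + 31 + 30 + 31 + 31 + 28 + 31 + 30 + 31 + 30 + 31 + 31 + 30 + 31 + 30 + 24 = 1844.

1844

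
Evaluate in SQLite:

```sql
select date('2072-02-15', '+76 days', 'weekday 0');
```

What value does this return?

2072-05-01

Applying '+76 days' to 2072-02-15: counting 76 days forward gives 2072-05-01.
`weekday 0` advances to the next Sunday; 2072-05-01 is already a Sunday, so it stays at 2072-05-01.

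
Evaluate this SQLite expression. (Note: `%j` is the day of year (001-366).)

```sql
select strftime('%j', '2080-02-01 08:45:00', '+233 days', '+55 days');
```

First apply '+233 days', '+55 days': 2080-02-01 08:45:00 → 2080-11-15 08:45:00.
Day-of-year for 2080-11-15: days since 2080-01-01 inclusive = 320, zero-padded to 320.

320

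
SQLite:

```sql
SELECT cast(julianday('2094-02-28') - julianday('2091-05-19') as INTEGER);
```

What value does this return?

12 days remain in May 2091 after the 19th (31 − 19).
Full months from June 2091 through January 2094 contribute their day counts.
Then 28 days into February 2094.
Total: 12 + 30 + 31 + 31 + 30 + 31 + 30 + 31 + 31 + 29 + 31 + 30 + 31 + 30 + 31 + 31 + 30 + 31 + 30 + 31 + 31 + 28 + 31 + 30 + 31 + 30 + 31 + 31 + 30 + 31 + 30 + 31 + 31 + 28 = 1016.

1016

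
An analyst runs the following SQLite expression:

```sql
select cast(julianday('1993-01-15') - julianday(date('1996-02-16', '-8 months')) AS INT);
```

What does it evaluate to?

-882

Adding -8 months to 1996-02-16 gives 1995-06-16.
16 days remain in January 1993 after the 15th (31 − 15).
Full months from February 1993 through May 1995 contribute their day counts.
Then 16 days into June 1995.
Total: 16 + 28 + 31 + 30 + 31 + 30 + 31 + 31 + 30 + 31 + 30 + 31 + 31 + 28 + 31 + 30 + 31 + 30 + 31 + 31 + 30 + 31 + 30 + 31 + 31 + 28 + 31 + 30 + 31 + 16 = 882.
The subtraction is earlier − later, so the result is −882 → -882.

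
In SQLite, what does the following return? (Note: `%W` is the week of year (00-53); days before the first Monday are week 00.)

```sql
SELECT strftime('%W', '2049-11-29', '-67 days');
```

First apply '-67 days': 2049-11-29 → 2049-09-23.
2049-09-23 is a Thursday. SQLite's %W counts Mondays since the year started; the result is 38.

38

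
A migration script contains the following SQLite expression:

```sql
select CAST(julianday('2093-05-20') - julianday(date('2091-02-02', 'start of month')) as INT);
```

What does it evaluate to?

`start of month` rewinds 2091-02-02 to 2091-02-01.
27 days remain in February 2091 after the 1st (28 − 1).
Full months from March 2091 through April 2093 contribute their day counts.
Then 20 days into May 2093.
Total: 27 + 31 + 30 + 31 + 30 + 31 + 31 + 30 + 31 + 30 + 31 + 31 + 29 + 31 + 30 + 31 + 30 + 31 + 31 + 30 + 31 + 30 + 31 + 31 + 28 + 31 + 30 + 20 = 839.

839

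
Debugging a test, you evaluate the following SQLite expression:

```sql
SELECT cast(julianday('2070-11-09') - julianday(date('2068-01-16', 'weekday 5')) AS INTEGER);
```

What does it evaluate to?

`weekday 5` advances to the next Friday; 2068-01-16 is a Monday, so it moves forward to 2068-01-20.
11 days remain in January 2068 after the 20th (31 − 20).
Full months from February 2068 through October 2070 contribute their day counts.
Then 9 days into November 2070.
Total: 11 + 29 + 31 + 30 + 31 + 30 + 31 + 31 + 30 + 31 + 30 + 31 + 31 + 28 + 31 + 30 + 31 + 30 + 31 + 31 + 30 + 31 + 30 + 31 + 31 + 28 + 31 + 30 + 31 + 30 + 31 + 31 + 30 + 31 + 9 = 1024.

1024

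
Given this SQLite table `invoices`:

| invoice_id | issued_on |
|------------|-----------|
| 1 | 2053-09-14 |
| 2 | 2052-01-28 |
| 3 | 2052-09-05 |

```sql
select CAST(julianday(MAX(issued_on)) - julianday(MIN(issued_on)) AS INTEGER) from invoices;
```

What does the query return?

MIN = 2052-01-28, MAX = 2053-09-14.
3 days remain in January 2052 after the 28th (31 − 28).
Full months from February 2052 through August 2053 contribute their day counts.
Then 14 days into September 2053.
Total: 3 + 29 + 31 + 30 + 31 + 30 + 31 + 31 + 30 + 31 + 30 + 31 + 31 + 28 + 31 + 30 + 31 + 30 + 31 + 31 + 14 = 595.

595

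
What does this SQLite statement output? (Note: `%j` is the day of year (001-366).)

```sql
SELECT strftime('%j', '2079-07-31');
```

Day-of-year for 2079-07-31: days since 2079-01-01 inclusive = 212, zero-padded to 212.

212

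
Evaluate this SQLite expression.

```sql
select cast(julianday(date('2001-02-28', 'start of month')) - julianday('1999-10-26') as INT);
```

464

`start of month` rewinds 2001-02-28 to 2001-02-01.
5 days remain in October 1999 after the 26th (31 − 26).
Full months from November 1999 through January 2001 contribute their day counts.
Then 1 day into February 2001.
Total: 5 + 30 + 31 + 31 + 29 + 31 + 30 + 31 + 30 + 31 + 31 + 30 + 31 + 30 + 31 + 31 + 1 = 464.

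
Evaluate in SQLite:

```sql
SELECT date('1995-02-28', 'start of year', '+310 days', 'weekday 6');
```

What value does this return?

`start of year` rewinds 1995-02-28 to 1995-01-01.
Applying '+310 days' to 1995-01-01: counting 310 days forward gives 1995-11-07.
`weekday 6` advances to the next Saturday; 1995-11-07 is a Tuesday, so it moves forward to 1995-11-11.

1995-11-11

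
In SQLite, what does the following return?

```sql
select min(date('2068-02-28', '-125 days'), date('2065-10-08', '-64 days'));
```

2065-08-05

date('2068-02-28', '-125 days') → 2067-10-26.
date('2065-10-08', '-64 days') → 2065-08-05.
Earlier of the two is 2065-08-05.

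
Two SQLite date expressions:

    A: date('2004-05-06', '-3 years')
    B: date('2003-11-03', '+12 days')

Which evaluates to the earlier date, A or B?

A

A = 2001-05-06.
B = 2003-11-15.
A is earlier.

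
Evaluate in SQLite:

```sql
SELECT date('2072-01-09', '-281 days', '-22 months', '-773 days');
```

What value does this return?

Applying '-281 days' to 2072-01-09: counting 281 days back gives 2071-04-03.
Adding -22 months to 2071-04-03 gives 2069-06-03.
Applying '-773 days' to 2069-06-03: counting 773 days back gives 2067-04-22.

2067-04-22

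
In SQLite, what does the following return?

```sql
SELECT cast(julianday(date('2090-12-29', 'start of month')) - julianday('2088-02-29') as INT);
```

`start of month` rewinds 2090-12-29 to 2090-12-01.
0 days remain in February 2088 after the 29th (29 − 29).
Full months from March 2088 through November 2090 contribute their day counts.
Then 1 day into December 2090.
Total: 0 + 31 + 30 + 31 + 30 + 31 + 31 + 30 + 31 + 30 + 31 + 31 + 28 + 31 + 30 + 31 + 30 + 31 + 31 + 30 + 31 + 30 + 31 + 31 + 28 + 31 + 30 + 31 + 30 + 31 + 31 + 30 + 31 + 30 + 1 = 1006.

1006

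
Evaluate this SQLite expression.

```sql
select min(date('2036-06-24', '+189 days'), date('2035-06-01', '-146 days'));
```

date('2036-06-24', '+189 days') → 2036-12-30.
date('2035-06-01', '-146 days') → 2035-01-06.
Earlier of the two is 2035-01-06.

2035-01-06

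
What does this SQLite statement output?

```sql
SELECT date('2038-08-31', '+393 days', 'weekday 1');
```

2039-10-03

Applying '+393 days' to 2038-08-31: counting 393 days forward gives 2039-09-28.
`weekday 1` advances to the next Monday; 2039-09-28 is a Wednesday, so it moves forward to 2039-10-03.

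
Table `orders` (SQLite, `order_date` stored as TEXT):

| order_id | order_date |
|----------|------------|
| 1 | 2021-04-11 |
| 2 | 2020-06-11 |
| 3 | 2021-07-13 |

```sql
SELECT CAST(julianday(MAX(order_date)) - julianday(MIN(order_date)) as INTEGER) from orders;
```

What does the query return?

397

MIN = 2020-06-11, MAX = 2021-07-13.
19 days remain in June 2020 after the 11th (30 − 11).
Full months from July 2020 through June 2021 contribute their day counts.
Then 13 days into July 2021.
Total: 19 + 31 + 31 + 30 + 31 + 30 + 31 + 31 + 28 + 31 + 30 + 31 + 30 + 13 = 397.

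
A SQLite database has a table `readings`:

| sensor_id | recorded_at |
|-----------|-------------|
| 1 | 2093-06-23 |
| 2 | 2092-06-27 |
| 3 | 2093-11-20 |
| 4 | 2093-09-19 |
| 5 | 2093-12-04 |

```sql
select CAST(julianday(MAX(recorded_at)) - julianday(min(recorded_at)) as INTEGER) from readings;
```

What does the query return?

MIN = 2092-06-27, MAX = 2093-12-04.
3 days remain in June 2092 after the 27th (30 − 27).
Full months from July 2092 through November 2093 contribute their day counts.
Then 4 days into December 2093.
Total: 3 + 31 + 31 + 30 + 31 + 30 + 31 + 31 + 28 + 31 + 30 + 31 + 30 + 31 + 31 + 30 + 31 + 30 + 4 = 525.

525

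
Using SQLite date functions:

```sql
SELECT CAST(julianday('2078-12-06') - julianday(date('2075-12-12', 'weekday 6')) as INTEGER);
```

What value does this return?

1088

`weekday 6` advances to the next Saturday; 2075-12-12 is a Thursday, so it moves forward to 2075-12-14.
17 days remain in December 2075 after the 14th (31 − 14).
Full months from January 2076 through November 2078 contribute their day counts.
Then 6 days into December 2078.
Total: 17 + 31 + 29 + 31 + 30 + 31 + 30 + 31 + 31 + 30 + 31 + 30 + 31 + 31 + 28 + 31 + 30 + 31 + 30 + 31 + 31 + 30 + 31 + 30 + 31 + 31 + 28 + 31 + 30 + 31 + 30 + 31 + 31 + 30 + 31 + 30 + 6 = 1088.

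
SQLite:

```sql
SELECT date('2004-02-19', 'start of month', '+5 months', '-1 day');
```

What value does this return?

2004-06-30

`start of month` rewinds 2004-02-19 to 2004-02-01.
Adding +5 months to 2004-02-01 gives 2004-07-01.
Going back 1 day from 2004-07-01 reaches 2004-06-30 (last day of June, 30 days).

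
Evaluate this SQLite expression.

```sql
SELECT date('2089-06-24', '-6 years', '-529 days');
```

Adding -6 years to 2089-06-24 gives 2083-06-24.
Applying '-529 days' to 2083-06-24: counting 529 days back gives 2082-01-11.

2082-01-11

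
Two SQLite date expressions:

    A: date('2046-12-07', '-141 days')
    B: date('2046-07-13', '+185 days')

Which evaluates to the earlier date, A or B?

A = 2046-07-19.
B = 2047-01-14.
A is earlier.

A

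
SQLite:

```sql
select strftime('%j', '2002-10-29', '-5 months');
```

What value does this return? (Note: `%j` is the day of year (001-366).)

First apply '-5 months': 2002-10-29 → 2002-05-29.
Day-of-year for 2002-05-29: days since 2002-01-01 inclusive = 149, zero-padded to 149.

149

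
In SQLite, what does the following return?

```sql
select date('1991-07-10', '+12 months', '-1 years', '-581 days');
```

1989-12-06

Adding +12 months to 1991-07-10 gives 1992-07-10.
Adding -1 year to 1992-07-10 gives 1991-07-10.
Applying '-581 days' to 1991-07-10: counting 581 days back gives 1989-12-06.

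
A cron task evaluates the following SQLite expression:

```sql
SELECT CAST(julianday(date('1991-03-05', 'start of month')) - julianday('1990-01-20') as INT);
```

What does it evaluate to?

`start of month` rewinds 1991-03-05 to 1991-03-01.
11 days remain in January 1990 after the 20th (31 − 20).
Full months from February 1990 through February 1991 contribute their day counts.
Then 1 day into March 1991.
Total: 11 + 28 + 31 + 30 + 31 + 30 + 31 + 31 + 30 + 31 + 30 + 31 + 31 + 28 + 1 = 405.

405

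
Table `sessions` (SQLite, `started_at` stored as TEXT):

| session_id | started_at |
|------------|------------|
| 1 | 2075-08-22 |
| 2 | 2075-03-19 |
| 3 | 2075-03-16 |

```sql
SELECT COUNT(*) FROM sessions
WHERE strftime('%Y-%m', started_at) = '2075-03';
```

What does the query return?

Rows with year-month 2075-03: 2075-03-19, 2075-03-16 → 2.

2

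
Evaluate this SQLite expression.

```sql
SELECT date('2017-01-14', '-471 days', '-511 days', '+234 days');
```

Applying '-471 days' to 2017-01-14: counting 471 days back gives 2015-10-01.
Applying '-511 days' to 2015-10-01: counting 511 days back gives 2014-05-08.
Applying '+234 days' to 2014-05-08: counting 234 days forward gives 2014-12-28.

2014-12-28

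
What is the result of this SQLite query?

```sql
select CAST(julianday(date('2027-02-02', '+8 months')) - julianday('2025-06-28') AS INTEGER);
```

Adding +8 months to 2027-02-02 gives 2027-10-02.
2 days remain in June 2025 after the 28th (30 − 28).
Full months from July 2025 through September 2027 contribute their day counts.
Then 2 days into October 2027.
Total: 2 + 31 + 31 + 30 + 31 + 30 + 31 + 31 + 28 + 31 + 30 + 31 + 30 + 31 + 31 + 30 + 31 + 30 + 31 + 31 + 28 + 31 + 30 + 31 + 30 + 31 + 31 + 30 + 2 = 826.

826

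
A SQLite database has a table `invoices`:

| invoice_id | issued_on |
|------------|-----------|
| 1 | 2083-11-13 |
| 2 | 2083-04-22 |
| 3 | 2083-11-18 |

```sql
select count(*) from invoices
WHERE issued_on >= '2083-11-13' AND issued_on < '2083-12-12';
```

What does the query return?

2

Rows in [2083-11-13, 2083-12-12): 2083-11-13, 2083-11-18 → 2 rows.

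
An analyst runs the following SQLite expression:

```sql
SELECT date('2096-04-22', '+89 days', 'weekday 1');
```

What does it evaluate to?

Applying '+89 days' to 2096-04-22: counting 89 days forward gives 2096-07-20.
`weekday 1` advances to the next Monday; 2096-07-20 is a Friday, so it moves forward to 2096-07-23.

2096-07-23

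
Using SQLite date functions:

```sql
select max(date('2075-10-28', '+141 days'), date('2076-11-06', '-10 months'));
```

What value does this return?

2076-03-17

date('2075-10-28', '+141 days') → 2076-03-17.
date('2076-11-06', '-10 months') → 2076-01-06.
Later of the two is 2076-03-17.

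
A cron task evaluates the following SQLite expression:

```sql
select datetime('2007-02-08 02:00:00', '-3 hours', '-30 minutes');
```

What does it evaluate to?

-3 hours from 2007-02-08 02:00:00 is 2007-02-07 23:00:00 (crosses midnight).
-30 minutes from 2007-02-07 23:00:00 is 2007-02-07 22:30:00.

2007-02-07 22:30:00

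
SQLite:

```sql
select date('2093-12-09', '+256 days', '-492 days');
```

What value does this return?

Applying '+256 days' to 2093-12-09: counting 256 days forward gives 2094-08-22.
Applying '-492 days' to 2094-08-22: counting 492 days back gives 2093-04-17.

2093-04-17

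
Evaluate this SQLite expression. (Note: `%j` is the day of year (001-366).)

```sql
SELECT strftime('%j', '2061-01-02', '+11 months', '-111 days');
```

225

First apply '+11 months', '-111 days': 2061-01-02 → 2061-08-13.
Day-of-year for 2061-08-13: days since 2061-01-01 inclusive = 225, zero-padded to 225.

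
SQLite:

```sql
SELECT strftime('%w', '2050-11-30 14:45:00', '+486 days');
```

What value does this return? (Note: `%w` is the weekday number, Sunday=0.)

6

First apply '+486 days': 2050-11-30 14:45:00 → 2052-03-30 14:45:00.
2052-03-30 is a Saturday; with Sunday=0 that is 6.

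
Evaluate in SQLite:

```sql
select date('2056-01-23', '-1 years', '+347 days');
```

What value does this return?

2056-01-05

Adding -1 year to 2056-01-23 gives 2055-01-23.
Applying '+347 days' to 2055-01-23: counting 347 days forward gives 2056-01-05.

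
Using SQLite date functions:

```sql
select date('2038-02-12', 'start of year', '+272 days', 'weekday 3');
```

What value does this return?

`start of year` rewinds 2038-02-12 to 2038-01-01.
Applying '+272 days' to 2038-01-01: counting 272 days forward gives 2038-09-30.
`weekday 3` advances to the next Wednesday; 2038-09-30 is a Thursday, so it moves forward to 2038-10-06.

2038-10-06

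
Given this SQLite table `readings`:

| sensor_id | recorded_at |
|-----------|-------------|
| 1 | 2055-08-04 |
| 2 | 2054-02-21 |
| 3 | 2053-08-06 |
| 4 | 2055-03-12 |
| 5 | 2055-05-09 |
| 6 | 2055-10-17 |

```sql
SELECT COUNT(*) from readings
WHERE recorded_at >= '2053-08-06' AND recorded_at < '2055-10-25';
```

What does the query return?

6

Rows in [2053-08-06, 2055-10-25): 2055-08-04, 2054-02-21, 2053-08-06, 2055-03-12, 2055-05-09, 2055-10-17 → 6 rows.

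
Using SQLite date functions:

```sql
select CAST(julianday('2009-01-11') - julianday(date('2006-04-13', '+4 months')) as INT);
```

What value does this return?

882

Adding +4 months to 2006-04-13 gives 2006-08-13.
18 days remain in August 2006 after the 13th (31 − 13).
Full months from September 2006 through December 2008 contribute their day counts.
Then 11 days into January 2009.
Total: 18 + 30 + 31 + 30 + 31 + 31 + 28 + 31 + 30 + 31 + 30 + 31 + 31 + 30 + 31 + 30 + 31 + 31 + 29 + 31 + 30 + 31 + 30 + 31 + 31 + 30 + 31 + 30 + 31 + 11 = 882.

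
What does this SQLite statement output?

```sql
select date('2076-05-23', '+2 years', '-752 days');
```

Adding +2 years to 2076-05-23 gives 2078-05-23.
Applying '-752 days' to 2078-05-23: counting 752 days back gives 2076-05-01.

2076-05-01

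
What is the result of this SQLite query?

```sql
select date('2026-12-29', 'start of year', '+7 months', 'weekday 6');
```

2026-08-01

`start of year` rewinds 2026-12-29 to 2026-01-01.
Adding +7 months to 2026-01-01 gives 2026-08-01.
`weekday 6` advances to the next Saturday; 2026-08-01 is already a Saturday, so it stays at 2026-08-01.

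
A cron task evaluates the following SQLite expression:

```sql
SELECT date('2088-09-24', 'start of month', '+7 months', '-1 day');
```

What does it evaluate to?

`start of month` rewinds 2088-09-24 to 2088-09-01.
Adding +7 months to 2088-09-01 gives 2089-04-01.
Going back 1 day from 2089-04-01 reaches 2089-03-31 (last day of March, 31 days).

2089-03-31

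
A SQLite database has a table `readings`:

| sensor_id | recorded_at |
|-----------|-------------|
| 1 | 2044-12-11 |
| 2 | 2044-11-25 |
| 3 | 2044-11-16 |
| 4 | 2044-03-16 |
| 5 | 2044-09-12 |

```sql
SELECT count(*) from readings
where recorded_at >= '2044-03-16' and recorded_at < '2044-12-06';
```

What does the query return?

4

Rows in [2044-03-16, 2044-12-06): 2044-11-25, 2044-11-16, 2044-03-16, 2044-09-12 → 4 rows.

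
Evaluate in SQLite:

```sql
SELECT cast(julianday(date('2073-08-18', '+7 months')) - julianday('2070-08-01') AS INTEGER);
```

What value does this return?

Adding +7 months to 2073-08-18 gives 2074-03-18.
30 days remain in August 2070 after the 1st (31 − 1).
Full months from September 2070 through February 2074 contribute their day counts.
Then 18 days into March 2074.
Total: 30 + 30 + 31 + 30 + 31 + 31 + 28 + 31 + 30 + 31 + 30 + 31 + 31 + 30 + 31 + 30 + 31 + 31 + 29 + 31 + 30 + 31 + 30 + 31 + 31 + 30 + 31 + 30 + 31 + 31 + 28 + 31 + 30 + 31 + 30 + 31 + 31 + 30 + 31 + 30 + 31 + 31 + 28 + 18 = 1325.

1325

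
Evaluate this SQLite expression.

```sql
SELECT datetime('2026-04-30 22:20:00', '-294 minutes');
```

2026-04-30 17:26:00

294 minutes = 4h 54m; -294 minutes from 2026-04-30 22:20:00 is 2026-04-30 17:26:00.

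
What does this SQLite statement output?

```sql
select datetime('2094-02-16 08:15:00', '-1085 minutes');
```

1085 minutes = 18h 5m; -1085 minutes from 2094-02-16 08:15:00 is 2094-02-15 14:10:00 (crosses midnight).

2094-02-15 14:10:00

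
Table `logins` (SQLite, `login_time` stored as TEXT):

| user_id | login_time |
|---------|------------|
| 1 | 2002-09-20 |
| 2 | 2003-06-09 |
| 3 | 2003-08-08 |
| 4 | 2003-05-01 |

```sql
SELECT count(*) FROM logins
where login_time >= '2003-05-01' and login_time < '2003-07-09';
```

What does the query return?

Rows in [2003-05-01, 2003-07-09): 2003-06-09, 2003-05-01 → 2 rows.

2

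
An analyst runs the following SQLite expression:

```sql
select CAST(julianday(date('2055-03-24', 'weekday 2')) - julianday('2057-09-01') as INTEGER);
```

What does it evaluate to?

`weekday 2` advances to the next Tuesday; 2055-03-24 is a Wednesday, so it moves forward to 2055-03-30.
1 day remains in March 2055 after the 30th (31 − 30).
Full months from April 2055 through August 2057 contribute their day counts.
Then 1 day into September 2057.
Total: 1 + 30 + 31 + 30 + 31 + 31 + 30 + 31 + 30 + 31 + 31 + 29 + 31 + 30 + 31 + 30 + 31 + 31 + 30 + 31 + 30 + 31 + 31 + 28 + 31 + 30 + 31 + 30 + 31 + 31 + 1 = 886.
The subtraction is earlier − later, so the result is −886 → -886.

-886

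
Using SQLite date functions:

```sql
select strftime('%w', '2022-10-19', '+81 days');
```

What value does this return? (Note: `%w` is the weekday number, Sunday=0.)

0

First apply '+81 days': 2022-10-19 → 2023-01-08.
2023-01-08 is a Sunday; with Sunday=0 that is 0.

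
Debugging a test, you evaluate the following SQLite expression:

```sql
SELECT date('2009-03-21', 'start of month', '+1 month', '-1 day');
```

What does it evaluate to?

`start of month` rewinds 2009-03-21 to 2009-03-01.
Adding +1 month to 2009-03-01 gives 2009-04-01.
Going back 1 day from 2009-04-01 reaches 2009-03-31 (last day of March, 31 days).

2009-03-31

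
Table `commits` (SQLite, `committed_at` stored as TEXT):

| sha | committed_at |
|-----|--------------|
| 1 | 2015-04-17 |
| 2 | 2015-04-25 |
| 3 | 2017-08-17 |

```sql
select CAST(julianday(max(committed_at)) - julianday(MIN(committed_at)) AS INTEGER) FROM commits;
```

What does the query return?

MIN = 2015-04-17, MAX = 2017-08-17.
13 days remain in April 2015 after the 17th (30 − 17).
Full months from May 2015 through July 2017 contribute their day counts.
Then 17 days into August 2017.
Total: 13 + 31 + 30 + 31 + 31 + 30 + 31 + 30 + 31 + 31 + 29 + 31 + 30 + 31 + 30 + 31 + 31 + 30 + 31 + 30 + 31 + 31 + 28 + 31 + 30 + 31 + 30 + 31 + 17 = 853.

853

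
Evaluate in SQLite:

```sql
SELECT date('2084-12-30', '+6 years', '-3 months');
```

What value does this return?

Adding +6 years to 2084-12-30 gives 2090-12-30.
Adding -3 months to 2090-12-30 gives 2090-09-30.

2090-09-30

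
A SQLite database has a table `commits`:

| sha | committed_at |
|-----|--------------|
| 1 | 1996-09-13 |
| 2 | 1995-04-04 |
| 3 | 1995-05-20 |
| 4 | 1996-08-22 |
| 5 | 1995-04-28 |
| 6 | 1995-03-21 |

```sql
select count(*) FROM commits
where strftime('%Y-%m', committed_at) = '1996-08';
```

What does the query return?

1

Rows with year-month 1996-08: 1996-08-22 → 1.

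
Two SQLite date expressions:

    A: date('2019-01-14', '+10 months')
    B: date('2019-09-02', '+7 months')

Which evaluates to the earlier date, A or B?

A

A = 2019-11-14.
B = 2020-04-02.
A is earlier.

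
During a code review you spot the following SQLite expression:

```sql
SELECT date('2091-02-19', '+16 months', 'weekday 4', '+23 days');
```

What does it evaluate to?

2092-07-12

Adding +16 months to 2091-02-19 gives 2092-06-19.
`weekday 4` advances to the next Thursday; 2092-06-19 is already a Thursday, so it stays at 2092-06-19.
June 2092 has 30 days; 11 remain after the 19th, so 12 days reach 2092-07-01.
Advancing 11 more days within July lands on 2092-07-12.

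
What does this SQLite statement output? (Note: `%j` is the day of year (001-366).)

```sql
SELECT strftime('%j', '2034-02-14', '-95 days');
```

315

First apply '-95 days': 2034-02-14 → 2033-11-11.
Day-of-year for 2033-11-11: days since 2033-01-01 inclusive = 315, zero-padded to 315.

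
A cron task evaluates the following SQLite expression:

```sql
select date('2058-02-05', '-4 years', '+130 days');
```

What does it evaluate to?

Adding -4 years to 2058-02-05 gives 2054-02-05.
Applying '+130 days' to 2054-02-05: counting 130 days forward gives 2054-06-15.

2054-06-15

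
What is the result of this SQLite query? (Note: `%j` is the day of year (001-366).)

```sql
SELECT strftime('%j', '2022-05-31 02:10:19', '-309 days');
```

207

First apply '-309 days': 2022-05-31 02:10:19 → 2021-07-26 02:10:19.
Day-of-year for 2021-07-26: days since 2021-01-01 inclusive = 207, zero-padded to 207.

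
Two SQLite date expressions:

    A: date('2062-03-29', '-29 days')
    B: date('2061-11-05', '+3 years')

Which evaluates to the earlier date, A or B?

A

A = 2062-02-28.
B = 2064-11-05.
A is earlier.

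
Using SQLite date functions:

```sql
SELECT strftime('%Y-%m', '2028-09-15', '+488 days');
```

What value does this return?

2030-01

First apply '+488 days': 2028-09-15 → 2030-01-16.
`%Y-%m` extracts the year-month: 2030-01.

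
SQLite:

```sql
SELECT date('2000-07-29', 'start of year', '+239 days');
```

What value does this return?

`start of year` rewinds 2000-07-29 to 2000-01-01.
Applying '+239 days' to 2000-01-01: counting 239 days forward gives 2000-08-27.

2000-08-27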